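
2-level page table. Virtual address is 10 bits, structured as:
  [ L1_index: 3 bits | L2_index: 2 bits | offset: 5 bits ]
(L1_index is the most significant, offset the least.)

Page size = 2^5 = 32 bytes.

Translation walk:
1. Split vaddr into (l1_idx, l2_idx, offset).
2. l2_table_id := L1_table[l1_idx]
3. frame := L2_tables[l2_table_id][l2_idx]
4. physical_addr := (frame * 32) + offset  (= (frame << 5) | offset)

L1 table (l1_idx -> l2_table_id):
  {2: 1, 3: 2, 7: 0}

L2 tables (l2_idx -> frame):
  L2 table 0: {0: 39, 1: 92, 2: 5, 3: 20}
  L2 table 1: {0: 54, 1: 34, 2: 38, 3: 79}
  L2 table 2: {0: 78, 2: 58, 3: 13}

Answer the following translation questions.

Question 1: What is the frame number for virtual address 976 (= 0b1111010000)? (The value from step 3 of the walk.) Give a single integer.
Answer: 5

Derivation:
vaddr = 976: l1_idx=7, l2_idx=2
L1[7] = 0; L2[0][2] = 5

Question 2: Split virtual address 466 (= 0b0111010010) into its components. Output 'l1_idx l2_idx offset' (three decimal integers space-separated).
Answer: 3 2 18

Derivation:
vaddr = 466 = 0b0111010010
  top 3 bits -> l1_idx = 3
  next 2 bits -> l2_idx = 2
  bottom 5 bits -> offset = 18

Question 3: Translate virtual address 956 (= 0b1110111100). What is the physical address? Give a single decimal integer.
vaddr = 956 = 0b1110111100
Split: l1_idx=7, l2_idx=1, offset=28
L1[7] = 0
L2[0][1] = 92
paddr = 92 * 32 + 28 = 2972

Answer: 2972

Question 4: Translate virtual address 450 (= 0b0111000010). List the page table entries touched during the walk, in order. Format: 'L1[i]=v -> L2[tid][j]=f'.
Answer: L1[3]=2 -> L2[2][2]=58

Derivation:
vaddr = 450 = 0b0111000010
Split: l1_idx=3, l2_idx=2, offset=2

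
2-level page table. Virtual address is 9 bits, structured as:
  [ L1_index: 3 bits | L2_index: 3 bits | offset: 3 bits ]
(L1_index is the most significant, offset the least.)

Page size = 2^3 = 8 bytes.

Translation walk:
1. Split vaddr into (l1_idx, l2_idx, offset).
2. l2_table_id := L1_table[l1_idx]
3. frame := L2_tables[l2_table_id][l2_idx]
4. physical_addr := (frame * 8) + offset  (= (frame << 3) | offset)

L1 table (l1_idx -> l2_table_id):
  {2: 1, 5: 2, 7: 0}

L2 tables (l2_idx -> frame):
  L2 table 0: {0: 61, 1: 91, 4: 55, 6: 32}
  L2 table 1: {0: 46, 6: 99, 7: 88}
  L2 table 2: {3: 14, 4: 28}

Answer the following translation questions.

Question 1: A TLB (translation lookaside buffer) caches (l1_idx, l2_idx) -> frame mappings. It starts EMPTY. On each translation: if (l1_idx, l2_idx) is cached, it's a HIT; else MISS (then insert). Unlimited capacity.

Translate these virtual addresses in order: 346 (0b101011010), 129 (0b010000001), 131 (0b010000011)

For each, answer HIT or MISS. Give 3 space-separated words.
vaddr=346: (5,3) not in TLB -> MISS, insert
vaddr=129: (2,0) not in TLB -> MISS, insert
vaddr=131: (2,0) in TLB -> HIT

Answer: MISS MISS HIT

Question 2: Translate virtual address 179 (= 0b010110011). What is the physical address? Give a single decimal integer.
Answer: 795

Derivation:
vaddr = 179 = 0b010110011
Split: l1_idx=2, l2_idx=6, offset=3
L1[2] = 1
L2[1][6] = 99
paddr = 99 * 8 + 3 = 795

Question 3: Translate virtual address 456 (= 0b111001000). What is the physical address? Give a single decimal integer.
vaddr = 456 = 0b111001000
Split: l1_idx=7, l2_idx=1, offset=0
L1[7] = 0
L2[0][1] = 91
paddr = 91 * 8 + 0 = 728

Answer: 728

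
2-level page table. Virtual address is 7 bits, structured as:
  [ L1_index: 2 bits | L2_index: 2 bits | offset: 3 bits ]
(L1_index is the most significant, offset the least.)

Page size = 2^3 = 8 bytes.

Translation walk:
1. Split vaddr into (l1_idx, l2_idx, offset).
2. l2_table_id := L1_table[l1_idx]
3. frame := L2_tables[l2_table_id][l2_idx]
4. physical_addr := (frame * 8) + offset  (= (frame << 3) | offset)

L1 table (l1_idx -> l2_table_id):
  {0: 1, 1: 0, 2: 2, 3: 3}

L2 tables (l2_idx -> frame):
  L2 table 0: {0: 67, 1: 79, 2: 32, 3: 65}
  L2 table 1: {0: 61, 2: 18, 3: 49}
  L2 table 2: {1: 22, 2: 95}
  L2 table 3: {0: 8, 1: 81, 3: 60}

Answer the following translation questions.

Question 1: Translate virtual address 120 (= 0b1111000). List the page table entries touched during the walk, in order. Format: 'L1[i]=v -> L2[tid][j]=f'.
Answer: L1[3]=3 -> L2[3][3]=60

Derivation:
vaddr = 120 = 0b1111000
Split: l1_idx=3, l2_idx=3, offset=0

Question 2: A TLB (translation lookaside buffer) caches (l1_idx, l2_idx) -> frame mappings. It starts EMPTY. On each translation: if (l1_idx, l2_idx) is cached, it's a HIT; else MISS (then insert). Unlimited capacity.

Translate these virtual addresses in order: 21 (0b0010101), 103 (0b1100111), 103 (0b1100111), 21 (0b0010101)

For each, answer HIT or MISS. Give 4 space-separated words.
Answer: MISS MISS HIT HIT

Derivation:
vaddr=21: (0,2) not in TLB -> MISS, insert
vaddr=103: (3,0) not in TLB -> MISS, insert
vaddr=103: (3,0) in TLB -> HIT
vaddr=21: (0,2) in TLB -> HIT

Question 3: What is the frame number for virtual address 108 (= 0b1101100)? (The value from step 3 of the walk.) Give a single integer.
Answer: 81

Derivation:
vaddr = 108: l1_idx=3, l2_idx=1
L1[3] = 3; L2[3][1] = 81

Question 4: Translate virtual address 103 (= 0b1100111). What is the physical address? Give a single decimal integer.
Answer: 71

Derivation:
vaddr = 103 = 0b1100111
Split: l1_idx=3, l2_idx=0, offset=7
L1[3] = 3
L2[3][0] = 8
paddr = 8 * 8 + 7 = 71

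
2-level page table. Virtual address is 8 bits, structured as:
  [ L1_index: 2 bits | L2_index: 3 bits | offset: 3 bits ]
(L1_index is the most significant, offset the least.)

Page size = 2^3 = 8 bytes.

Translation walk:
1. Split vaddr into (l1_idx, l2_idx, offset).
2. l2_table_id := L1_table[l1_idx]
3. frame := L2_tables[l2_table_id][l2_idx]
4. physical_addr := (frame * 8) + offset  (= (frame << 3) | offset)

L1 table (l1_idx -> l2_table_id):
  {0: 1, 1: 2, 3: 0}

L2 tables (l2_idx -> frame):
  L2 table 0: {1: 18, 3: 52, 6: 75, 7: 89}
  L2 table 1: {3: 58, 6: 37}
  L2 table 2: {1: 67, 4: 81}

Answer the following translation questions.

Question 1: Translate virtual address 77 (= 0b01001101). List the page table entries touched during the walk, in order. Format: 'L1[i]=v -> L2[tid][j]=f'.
vaddr = 77 = 0b01001101
Split: l1_idx=1, l2_idx=1, offset=5

Answer: L1[1]=2 -> L2[2][1]=67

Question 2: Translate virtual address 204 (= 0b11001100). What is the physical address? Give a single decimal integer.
vaddr = 204 = 0b11001100
Split: l1_idx=3, l2_idx=1, offset=4
L1[3] = 0
L2[0][1] = 18
paddr = 18 * 8 + 4 = 148

Answer: 148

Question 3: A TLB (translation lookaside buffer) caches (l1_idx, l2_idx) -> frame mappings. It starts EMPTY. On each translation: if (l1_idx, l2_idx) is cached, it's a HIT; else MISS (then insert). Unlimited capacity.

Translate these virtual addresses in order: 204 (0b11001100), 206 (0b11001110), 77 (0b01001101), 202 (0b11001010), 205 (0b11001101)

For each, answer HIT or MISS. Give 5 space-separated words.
vaddr=204: (3,1) not in TLB -> MISS, insert
vaddr=206: (3,1) in TLB -> HIT
vaddr=77: (1,1) not in TLB -> MISS, insert
vaddr=202: (3,1) in TLB -> HIT
vaddr=205: (3,1) in TLB -> HIT

Answer: MISS HIT MISS HIT HIT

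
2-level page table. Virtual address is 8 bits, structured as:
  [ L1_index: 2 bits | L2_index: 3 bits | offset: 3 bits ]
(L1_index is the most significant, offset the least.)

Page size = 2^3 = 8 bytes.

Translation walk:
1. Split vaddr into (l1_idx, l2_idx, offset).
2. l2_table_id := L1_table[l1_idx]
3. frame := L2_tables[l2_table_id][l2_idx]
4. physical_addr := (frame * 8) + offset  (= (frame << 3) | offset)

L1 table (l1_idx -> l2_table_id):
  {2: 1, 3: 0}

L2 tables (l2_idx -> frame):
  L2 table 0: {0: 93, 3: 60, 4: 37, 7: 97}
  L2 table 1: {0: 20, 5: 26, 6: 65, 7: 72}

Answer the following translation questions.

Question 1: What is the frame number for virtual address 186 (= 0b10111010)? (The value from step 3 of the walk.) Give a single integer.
Answer: 72

Derivation:
vaddr = 186: l1_idx=2, l2_idx=7
L1[2] = 1; L2[1][7] = 72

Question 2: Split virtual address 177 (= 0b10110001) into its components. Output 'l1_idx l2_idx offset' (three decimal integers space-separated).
Answer: 2 6 1

Derivation:
vaddr = 177 = 0b10110001
  top 2 bits -> l1_idx = 2
  next 3 bits -> l2_idx = 6
  bottom 3 bits -> offset = 1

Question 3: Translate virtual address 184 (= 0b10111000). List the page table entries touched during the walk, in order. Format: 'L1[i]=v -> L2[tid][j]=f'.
Answer: L1[2]=1 -> L2[1][7]=72

Derivation:
vaddr = 184 = 0b10111000
Split: l1_idx=2, l2_idx=7, offset=0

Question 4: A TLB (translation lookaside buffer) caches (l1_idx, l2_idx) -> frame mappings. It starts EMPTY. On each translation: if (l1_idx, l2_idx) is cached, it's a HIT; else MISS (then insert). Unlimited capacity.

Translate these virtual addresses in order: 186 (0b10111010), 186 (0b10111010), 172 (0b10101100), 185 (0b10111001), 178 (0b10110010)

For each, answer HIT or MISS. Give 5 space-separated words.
vaddr=186: (2,7) not in TLB -> MISS, insert
vaddr=186: (2,7) in TLB -> HIT
vaddr=172: (2,5) not in TLB -> MISS, insert
vaddr=185: (2,7) in TLB -> HIT
vaddr=178: (2,6) not in TLB -> MISS, insert

Answer: MISS HIT MISS HIT MISS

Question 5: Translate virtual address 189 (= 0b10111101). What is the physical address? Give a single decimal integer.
Answer: 581

Derivation:
vaddr = 189 = 0b10111101
Split: l1_idx=2, l2_idx=7, offset=5
L1[2] = 1
L2[1][7] = 72
paddr = 72 * 8 + 5 = 581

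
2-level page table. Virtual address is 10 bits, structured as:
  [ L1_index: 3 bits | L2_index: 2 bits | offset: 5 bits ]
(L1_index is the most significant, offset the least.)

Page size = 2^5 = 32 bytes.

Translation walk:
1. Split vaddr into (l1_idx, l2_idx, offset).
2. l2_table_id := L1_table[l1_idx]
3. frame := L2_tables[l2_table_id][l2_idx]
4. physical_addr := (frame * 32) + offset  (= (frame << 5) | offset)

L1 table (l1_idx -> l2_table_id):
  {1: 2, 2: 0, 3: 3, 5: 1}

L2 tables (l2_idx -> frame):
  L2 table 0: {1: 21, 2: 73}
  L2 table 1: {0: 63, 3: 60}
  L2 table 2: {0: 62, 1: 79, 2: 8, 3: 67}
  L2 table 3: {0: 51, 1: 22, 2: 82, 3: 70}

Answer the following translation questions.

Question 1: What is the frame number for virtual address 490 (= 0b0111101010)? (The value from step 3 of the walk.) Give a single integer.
vaddr = 490: l1_idx=3, l2_idx=3
L1[3] = 3; L2[3][3] = 70

Answer: 70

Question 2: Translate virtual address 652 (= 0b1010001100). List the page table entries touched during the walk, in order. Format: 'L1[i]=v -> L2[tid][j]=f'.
vaddr = 652 = 0b1010001100
Split: l1_idx=5, l2_idx=0, offset=12

Answer: L1[5]=1 -> L2[1][0]=63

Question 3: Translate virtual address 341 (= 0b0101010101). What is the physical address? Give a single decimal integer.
Answer: 2357

Derivation:
vaddr = 341 = 0b0101010101
Split: l1_idx=2, l2_idx=2, offset=21
L1[2] = 0
L2[0][2] = 73
paddr = 73 * 32 + 21 = 2357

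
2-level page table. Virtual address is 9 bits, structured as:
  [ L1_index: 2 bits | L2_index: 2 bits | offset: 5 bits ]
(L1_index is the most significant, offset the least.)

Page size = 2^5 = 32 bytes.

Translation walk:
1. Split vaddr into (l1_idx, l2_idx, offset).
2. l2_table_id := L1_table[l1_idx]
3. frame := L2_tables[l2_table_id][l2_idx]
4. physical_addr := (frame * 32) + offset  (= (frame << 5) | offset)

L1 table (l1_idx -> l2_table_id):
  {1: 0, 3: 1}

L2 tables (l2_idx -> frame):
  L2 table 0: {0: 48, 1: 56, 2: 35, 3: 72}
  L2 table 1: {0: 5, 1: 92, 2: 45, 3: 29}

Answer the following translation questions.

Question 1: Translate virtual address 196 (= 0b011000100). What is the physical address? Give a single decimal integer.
vaddr = 196 = 0b011000100
Split: l1_idx=1, l2_idx=2, offset=4
L1[1] = 0
L2[0][2] = 35
paddr = 35 * 32 + 4 = 1124

Answer: 1124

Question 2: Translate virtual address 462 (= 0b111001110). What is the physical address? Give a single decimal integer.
vaddr = 462 = 0b111001110
Split: l1_idx=3, l2_idx=2, offset=14
L1[3] = 1
L2[1][2] = 45
paddr = 45 * 32 + 14 = 1454

Answer: 1454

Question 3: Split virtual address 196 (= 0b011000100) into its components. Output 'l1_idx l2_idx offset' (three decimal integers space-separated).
Answer: 1 2 4

Derivation:
vaddr = 196 = 0b011000100
  top 2 bits -> l1_idx = 1
  next 2 bits -> l2_idx = 2
  bottom 5 bits -> offset = 4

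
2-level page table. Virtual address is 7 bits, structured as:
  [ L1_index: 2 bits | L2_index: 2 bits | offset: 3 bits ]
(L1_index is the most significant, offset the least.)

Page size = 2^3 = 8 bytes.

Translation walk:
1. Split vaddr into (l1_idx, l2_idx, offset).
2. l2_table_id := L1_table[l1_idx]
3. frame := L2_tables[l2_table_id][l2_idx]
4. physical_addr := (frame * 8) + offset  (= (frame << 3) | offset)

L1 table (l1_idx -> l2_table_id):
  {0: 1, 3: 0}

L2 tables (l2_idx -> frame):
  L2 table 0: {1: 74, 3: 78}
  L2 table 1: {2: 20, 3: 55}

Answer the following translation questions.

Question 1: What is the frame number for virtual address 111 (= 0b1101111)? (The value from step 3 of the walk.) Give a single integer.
vaddr = 111: l1_idx=3, l2_idx=1
L1[3] = 0; L2[0][1] = 74

Answer: 74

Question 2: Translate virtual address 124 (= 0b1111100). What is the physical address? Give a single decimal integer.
vaddr = 124 = 0b1111100
Split: l1_idx=3, l2_idx=3, offset=4
L1[3] = 0
L2[0][3] = 78
paddr = 78 * 8 + 4 = 628

Answer: 628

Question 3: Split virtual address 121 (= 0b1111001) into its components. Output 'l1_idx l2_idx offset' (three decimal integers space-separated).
Answer: 3 3 1

Derivation:
vaddr = 121 = 0b1111001
  top 2 bits -> l1_idx = 3
  next 2 bits -> l2_idx = 3
  bottom 3 bits -> offset = 1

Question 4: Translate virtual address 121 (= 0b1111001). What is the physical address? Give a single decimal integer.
vaddr = 121 = 0b1111001
Split: l1_idx=3, l2_idx=3, offset=1
L1[3] = 0
L2[0][3] = 78
paddr = 78 * 8 + 1 = 625

Answer: 625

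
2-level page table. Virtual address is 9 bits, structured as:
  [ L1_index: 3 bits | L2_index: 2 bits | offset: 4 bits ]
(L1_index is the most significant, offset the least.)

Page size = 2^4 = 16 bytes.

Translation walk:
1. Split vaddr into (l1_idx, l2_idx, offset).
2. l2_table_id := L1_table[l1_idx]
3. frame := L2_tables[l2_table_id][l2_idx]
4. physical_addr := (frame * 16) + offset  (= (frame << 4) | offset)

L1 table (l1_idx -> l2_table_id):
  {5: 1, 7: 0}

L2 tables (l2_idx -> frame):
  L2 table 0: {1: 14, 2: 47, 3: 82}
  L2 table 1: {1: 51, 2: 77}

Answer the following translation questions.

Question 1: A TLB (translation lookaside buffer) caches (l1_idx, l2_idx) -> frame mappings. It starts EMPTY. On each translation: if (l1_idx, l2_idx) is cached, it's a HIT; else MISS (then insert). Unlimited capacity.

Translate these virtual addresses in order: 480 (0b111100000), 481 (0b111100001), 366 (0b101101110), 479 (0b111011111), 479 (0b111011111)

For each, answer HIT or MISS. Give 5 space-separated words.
Answer: MISS HIT MISS MISS HIT

Derivation:
vaddr=480: (7,2) not in TLB -> MISS, insert
vaddr=481: (7,2) in TLB -> HIT
vaddr=366: (5,2) not in TLB -> MISS, insert
vaddr=479: (7,1) not in TLB -> MISS, insert
vaddr=479: (7,1) in TLB -> HIT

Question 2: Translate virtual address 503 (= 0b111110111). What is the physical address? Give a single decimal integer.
Answer: 1319

Derivation:
vaddr = 503 = 0b111110111
Split: l1_idx=7, l2_idx=3, offset=7
L1[7] = 0
L2[0][3] = 82
paddr = 82 * 16 + 7 = 1319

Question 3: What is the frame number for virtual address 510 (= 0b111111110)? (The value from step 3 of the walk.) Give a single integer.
vaddr = 510: l1_idx=7, l2_idx=3
L1[7] = 0; L2[0][3] = 82

Answer: 82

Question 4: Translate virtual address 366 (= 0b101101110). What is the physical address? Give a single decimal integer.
Answer: 1246

Derivation:
vaddr = 366 = 0b101101110
Split: l1_idx=5, l2_idx=2, offset=14
L1[5] = 1
L2[1][2] = 77
paddr = 77 * 16 + 14 = 1246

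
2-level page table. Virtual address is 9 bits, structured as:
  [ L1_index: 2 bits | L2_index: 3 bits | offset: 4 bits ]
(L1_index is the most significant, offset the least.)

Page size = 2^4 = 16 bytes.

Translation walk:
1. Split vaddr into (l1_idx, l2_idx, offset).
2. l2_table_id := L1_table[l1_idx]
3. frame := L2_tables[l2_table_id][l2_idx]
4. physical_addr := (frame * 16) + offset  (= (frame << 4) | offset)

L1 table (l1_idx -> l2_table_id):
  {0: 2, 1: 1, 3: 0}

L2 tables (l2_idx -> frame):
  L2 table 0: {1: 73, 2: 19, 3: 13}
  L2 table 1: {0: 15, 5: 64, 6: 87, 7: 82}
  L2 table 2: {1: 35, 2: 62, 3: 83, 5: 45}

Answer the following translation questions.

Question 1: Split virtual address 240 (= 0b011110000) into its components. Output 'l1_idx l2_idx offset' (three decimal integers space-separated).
Answer: 1 7 0

Derivation:
vaddr = 240 = 0b011110000
  top 2 bits -> l1_idx = 1
  next 3 bits -> l2_idx = 7
  bottom 4 bits -> offset = 0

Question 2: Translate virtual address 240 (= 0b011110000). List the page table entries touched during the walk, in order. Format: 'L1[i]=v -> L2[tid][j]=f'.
vaddr = 240 = 0b011110000
Split: l1_idx=1, l2_idx=7, offset=0

Answer: L1[1]=1 -> L2[1][7]=82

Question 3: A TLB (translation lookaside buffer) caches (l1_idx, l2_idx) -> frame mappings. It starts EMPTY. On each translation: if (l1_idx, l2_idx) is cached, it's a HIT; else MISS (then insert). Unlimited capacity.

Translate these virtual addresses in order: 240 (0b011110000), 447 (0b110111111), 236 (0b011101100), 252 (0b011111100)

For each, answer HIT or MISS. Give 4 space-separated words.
vaddr=240: (1,7) not in TLB -> MISS, insert
vaddr=447: (3,3) not in TLB -> MISS, insert
vaddr=236: (1,6) not in TLB -> MISS, insert
vaddr=252: (1,7) in TLB -> HIT

Answer: MISS MISS MISS HIT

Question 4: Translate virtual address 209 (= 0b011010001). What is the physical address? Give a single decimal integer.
vaddr = 209 = 0b011010001
Split: l1_idx=1, l2_idx=5, offset=1
L1[1] = 1
L2[1][5] = 64
paddr = 64 * 16 + 1 = 1025

Answer: 1025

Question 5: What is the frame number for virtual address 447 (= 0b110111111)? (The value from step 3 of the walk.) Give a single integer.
vaddr = 447: l1_idx=3, l2_idx=3
L1[3] = 0; L2[0][3] = 13

Answer: 13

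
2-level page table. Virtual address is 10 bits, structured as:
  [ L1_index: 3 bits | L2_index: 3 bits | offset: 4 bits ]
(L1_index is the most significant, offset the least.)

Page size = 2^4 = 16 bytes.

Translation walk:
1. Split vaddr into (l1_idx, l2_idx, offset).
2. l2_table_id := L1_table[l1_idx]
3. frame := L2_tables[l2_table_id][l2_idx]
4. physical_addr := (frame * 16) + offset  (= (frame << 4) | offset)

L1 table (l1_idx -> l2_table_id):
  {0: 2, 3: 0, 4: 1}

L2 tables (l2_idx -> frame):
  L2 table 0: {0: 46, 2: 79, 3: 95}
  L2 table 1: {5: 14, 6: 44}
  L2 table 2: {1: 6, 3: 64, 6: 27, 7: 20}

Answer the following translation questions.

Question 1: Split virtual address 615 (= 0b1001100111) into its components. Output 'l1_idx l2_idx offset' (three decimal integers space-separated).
vaddr = 615 = 0b1001100111
  top 3 bits -> l1_idx = 4
  next 3 bits -> l2_idx = 6
  bottom 4 bits -> offset = 7

Answer: 4 6 7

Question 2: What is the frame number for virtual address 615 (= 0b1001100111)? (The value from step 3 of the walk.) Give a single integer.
vaddr = 615: l1_idx=4, l2_idx=6
L1[4] = 1; L2[1][6] = 44

Answer: 44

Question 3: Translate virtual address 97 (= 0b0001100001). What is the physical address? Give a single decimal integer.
Answer: 433

Derivation:
vaddr = 97 = 0b0001100001
Split: l1_idx=0, l2_idx=6, offset=1
L1[0] = 2
L2[2][6] = 27
paddr = 27 * 16 + 1 = 433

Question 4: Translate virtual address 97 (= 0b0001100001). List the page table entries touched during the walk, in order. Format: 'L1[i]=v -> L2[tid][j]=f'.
Answer: L1[0]=2 -> L2[2][6]=27

Derivation:
vaddr = 97 = 0b0001100001
Split: l1_idx=0, l2_idx=6, offset=1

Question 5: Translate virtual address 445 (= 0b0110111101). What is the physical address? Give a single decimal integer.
vaddr = 445 = 0b0110111101
Split: l1_idx=3, l2_idx=3, offset=13
L1[3] = 0
L2[0][3] = 95
paddr = 95 * 16 + 13 = 1533

Answer: 1533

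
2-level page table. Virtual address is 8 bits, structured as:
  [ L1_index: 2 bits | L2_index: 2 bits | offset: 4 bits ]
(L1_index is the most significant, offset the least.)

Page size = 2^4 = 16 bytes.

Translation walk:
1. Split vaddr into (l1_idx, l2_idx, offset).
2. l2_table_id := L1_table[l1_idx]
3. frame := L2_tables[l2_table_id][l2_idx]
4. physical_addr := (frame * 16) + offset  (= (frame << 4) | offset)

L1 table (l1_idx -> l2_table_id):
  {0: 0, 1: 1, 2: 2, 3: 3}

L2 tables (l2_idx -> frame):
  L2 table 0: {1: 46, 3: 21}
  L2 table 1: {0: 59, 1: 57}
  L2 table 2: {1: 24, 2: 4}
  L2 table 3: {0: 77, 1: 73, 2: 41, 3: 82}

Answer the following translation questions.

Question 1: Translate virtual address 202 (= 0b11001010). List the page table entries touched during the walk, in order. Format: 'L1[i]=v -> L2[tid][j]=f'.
vaddr = 202 = 0b11001010
Split: l1_idx=3, l2_idx=0, offset=10

Answer: L1[3]=3 -> L2[3][0]=77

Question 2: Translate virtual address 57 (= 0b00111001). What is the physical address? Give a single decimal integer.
Answer: 345

Derivation:
vaddr = 57 = 0b00111001
Split: l1_idx=0, l2_idx=3, offset=9
L1[0] = 0
L2[0][3] = 21
paddr = 21 * 16 + 9 = 345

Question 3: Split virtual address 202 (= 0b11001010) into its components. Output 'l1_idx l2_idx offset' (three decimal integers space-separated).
Answer: 3 0 10

Derivation:
vaddr = 202 = 0b11001010
  top 2 bits -> l1_idx = 3
  next 2 bits -> l2_idx = 0
  bottom 4 bits -> offset = 10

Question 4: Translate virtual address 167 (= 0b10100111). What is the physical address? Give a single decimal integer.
Answer: 71

Derivation:
vaddr = 167 = 0b10100111
Split: l1_idx=2, l2_idx=2, offset=7
L1[2] = 2
L2[2][2] = 4
paddr = 4 * 16 + 7 = 71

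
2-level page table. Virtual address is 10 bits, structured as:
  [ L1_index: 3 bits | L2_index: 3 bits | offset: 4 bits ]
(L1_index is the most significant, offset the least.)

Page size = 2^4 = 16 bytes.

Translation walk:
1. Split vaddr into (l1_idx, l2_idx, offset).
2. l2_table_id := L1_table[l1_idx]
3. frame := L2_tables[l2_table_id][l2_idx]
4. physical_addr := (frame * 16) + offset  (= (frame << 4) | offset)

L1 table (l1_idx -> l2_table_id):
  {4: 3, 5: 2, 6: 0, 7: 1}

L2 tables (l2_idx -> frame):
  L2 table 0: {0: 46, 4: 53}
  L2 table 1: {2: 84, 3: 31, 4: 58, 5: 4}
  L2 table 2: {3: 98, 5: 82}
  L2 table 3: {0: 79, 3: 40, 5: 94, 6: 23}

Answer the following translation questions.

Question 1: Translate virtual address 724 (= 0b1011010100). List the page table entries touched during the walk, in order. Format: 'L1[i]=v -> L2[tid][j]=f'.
Answer: L1[5]=2 -> L2[2][5]=82

Derivation:
vaddr = 724 = 0b1011010100
Split: l1_idx=5, l2_idx=5, offset=4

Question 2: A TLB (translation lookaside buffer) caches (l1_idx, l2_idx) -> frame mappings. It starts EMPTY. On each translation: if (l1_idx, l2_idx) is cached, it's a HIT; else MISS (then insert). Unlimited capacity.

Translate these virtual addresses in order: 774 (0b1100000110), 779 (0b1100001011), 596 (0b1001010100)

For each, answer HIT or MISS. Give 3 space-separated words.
Answer: MISS HIT MISS

Derivation:
vaddr=774: (6,0) not in TLB -> MISS, insert
vaddr=779: (6,0) in TLB -> HIT
vaddr=596: (4,5) not in TLB -> MISS, insert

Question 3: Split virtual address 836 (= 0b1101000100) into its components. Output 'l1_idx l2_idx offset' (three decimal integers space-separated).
vaddr = 836 = 0b1101000100
  top 3 bits -> l1_idx = 6
  next 3 bits -> l2_idx = 4
  bottom 4 bits -> offset = 4

Answer: 6 4 4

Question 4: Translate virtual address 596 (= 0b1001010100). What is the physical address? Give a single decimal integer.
Answer: 1508

Derivation:
vaddr = 596 = 0b1001010100
Split: l1_idx=4, l2_idx=5, offset=4
L1[4] = 3
L2[3][5] = 94
paddr = 94 * 16 + 4 = 1508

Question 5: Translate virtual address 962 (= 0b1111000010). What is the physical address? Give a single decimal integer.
vaddr = 962 = 0b1111000010
Split: l1_idx=7, l2_idx=4, offset=2
L1[7] = 1
L2[1][4] = 58
paddr = 58 * 16 + 2 = 930

Answer: 930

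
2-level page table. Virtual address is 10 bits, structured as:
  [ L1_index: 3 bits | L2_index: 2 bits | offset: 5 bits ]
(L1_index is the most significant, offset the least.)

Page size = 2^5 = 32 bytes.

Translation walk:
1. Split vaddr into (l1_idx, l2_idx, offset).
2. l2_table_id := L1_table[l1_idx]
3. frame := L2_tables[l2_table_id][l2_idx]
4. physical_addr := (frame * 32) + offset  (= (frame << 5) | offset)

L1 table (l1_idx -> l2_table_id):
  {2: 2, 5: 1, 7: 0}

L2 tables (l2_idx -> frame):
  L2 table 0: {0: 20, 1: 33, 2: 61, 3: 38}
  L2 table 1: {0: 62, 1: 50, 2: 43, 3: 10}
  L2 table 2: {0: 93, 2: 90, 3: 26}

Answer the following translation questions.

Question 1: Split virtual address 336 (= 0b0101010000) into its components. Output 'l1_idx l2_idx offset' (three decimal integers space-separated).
vaddr = 336 = 0b0101010000
  top 3 bits -> l1_idx = 2
  next 2 bits -> l2_idx = 2
  bottom 5 bits -> offset = 16

Answer: 2 2 16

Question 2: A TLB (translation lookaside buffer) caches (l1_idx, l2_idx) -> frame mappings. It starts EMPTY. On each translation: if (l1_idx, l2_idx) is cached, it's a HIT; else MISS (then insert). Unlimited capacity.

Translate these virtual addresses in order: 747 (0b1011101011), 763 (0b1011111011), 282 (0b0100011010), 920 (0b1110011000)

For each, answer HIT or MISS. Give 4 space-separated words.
vaddr=747: (5,3) not in TLB -> MISS, insert
vaddr=763: (5,3) in TLB -> HIT
vaddr=282: (2,0) not in TLB -> MISS, insert
vaddr=920: (7,0) not in TLB -> MISS, insert

Answer: MISS HIT MISS MISS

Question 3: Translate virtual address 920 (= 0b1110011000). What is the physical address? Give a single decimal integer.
vaddr = 920 = 0b1110011000
Split: l1_idx=7, l2_idx=0, offset=24
L1[7] = 0
L2[0][0] = 20
paddr = 20 * 32 + 24 = 664

Answer: 664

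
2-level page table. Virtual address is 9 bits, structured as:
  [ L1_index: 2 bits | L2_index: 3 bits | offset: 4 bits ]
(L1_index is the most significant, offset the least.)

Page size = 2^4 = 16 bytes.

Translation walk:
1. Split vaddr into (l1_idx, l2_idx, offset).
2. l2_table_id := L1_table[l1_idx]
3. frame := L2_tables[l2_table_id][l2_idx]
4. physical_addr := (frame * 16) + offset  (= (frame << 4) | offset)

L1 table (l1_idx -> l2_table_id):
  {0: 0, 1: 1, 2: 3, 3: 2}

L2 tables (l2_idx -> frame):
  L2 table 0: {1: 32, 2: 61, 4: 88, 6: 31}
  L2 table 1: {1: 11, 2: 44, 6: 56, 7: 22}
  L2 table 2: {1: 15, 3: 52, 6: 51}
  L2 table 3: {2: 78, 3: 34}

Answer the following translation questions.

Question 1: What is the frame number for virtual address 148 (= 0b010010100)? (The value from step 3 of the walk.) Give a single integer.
vaddr = 148: l1_idx=1, l2_idx=1
L1[1] = 1; L2[1][1] = 11

Answer: 11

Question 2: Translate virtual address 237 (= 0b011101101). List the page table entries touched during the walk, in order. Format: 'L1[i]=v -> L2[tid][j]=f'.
Answer: L1[1]=1 -> L2[1][6]=56

Derivation:
vaddr = 237 = 0b011101101
Split: l1_idx=1, l2_idx=6, offset=13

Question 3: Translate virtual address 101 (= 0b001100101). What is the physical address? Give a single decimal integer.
Answer: 501

Derivation:
vaddr = 101 = 0b001100101
Split: l1_idx=0, l2_idx=6, offset=5
L1[0] = 0
L2[0][6] = 31
paddr = 31 * 16 + 5 = 501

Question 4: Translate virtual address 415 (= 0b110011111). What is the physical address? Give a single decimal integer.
Answer: 255

Derivation:
vaddr = 415 = 0b110011111
Split: l1_idx=3, l2_idx=1, offset=15
L1[3] = 2
L2[2][1] = 15
paddr = 15 * 16 + 15 = 255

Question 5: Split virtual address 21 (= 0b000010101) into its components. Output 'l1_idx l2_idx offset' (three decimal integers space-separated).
vaddr = 21 = 0b000010101
  top 2 bits -> l1_idx = 0
  next 3 bits -> l2_idx = 1
  bottom 4 bits -> offset = 5

Answer: 0 1 5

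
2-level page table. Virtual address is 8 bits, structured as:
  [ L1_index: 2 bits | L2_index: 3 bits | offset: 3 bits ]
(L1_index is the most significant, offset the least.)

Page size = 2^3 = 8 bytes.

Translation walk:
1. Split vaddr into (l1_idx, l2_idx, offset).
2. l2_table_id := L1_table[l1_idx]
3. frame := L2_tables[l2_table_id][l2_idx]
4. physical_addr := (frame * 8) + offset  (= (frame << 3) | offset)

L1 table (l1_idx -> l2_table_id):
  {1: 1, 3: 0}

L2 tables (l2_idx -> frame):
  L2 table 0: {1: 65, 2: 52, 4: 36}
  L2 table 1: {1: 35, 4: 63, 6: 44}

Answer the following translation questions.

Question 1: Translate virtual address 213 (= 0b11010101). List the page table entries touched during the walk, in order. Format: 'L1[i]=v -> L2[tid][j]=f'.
Answer: L1[3]=0 -> L2[0][2]=52

Derivation:
vaddr = 213 = 0b11010101
Split: l1_idx=3, l2_idx=2, offset=5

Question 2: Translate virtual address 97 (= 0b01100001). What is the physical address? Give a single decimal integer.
Answer: 505

Derivation:
vaddr = 97 = 0b01100001
Split: l1_idx=1, l2_idx=4, offset=1
L1[1] = 1
L2[1][4] = 63
paddr = 63 * 8 + 1 = 505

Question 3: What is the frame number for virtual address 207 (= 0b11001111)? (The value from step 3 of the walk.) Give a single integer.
Answer: 65

Derivation:
vaddr = 207: l1_idx=3, l2_idx=1
L1[3] = 0; L2[0][1] = 65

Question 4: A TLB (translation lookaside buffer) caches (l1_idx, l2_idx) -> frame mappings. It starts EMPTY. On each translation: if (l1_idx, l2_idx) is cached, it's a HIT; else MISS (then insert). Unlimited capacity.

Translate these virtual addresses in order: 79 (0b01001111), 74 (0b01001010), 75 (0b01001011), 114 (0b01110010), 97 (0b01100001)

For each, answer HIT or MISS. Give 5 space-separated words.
Answer: MISS HIT HIT MISS MISS

Derivation:
vaddr=79: (1,1) not in TLB -> MISS, insert
vaddr=74: (1,1) in TLB -> HIT
vaddr=75: (1,1) in TLB -> HIT
vaddr=114: (1,6) not in TLB -> MISS, insert
vaddr=97: (1,4) not in TLB -> MISS, insert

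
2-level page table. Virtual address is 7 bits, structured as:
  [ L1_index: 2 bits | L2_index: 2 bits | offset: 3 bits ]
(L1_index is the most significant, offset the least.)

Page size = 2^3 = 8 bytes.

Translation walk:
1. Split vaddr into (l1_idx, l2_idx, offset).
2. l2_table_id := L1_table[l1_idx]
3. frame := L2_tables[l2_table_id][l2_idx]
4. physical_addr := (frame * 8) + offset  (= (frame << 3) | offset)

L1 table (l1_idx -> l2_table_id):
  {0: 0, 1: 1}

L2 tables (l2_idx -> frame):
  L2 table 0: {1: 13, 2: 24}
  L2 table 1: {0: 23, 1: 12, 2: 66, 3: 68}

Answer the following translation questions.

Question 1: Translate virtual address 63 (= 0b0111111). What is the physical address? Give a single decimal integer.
vaddr = 63 = 0b0111111
Split: l1_idx=1, l2_idx=3, offset=7
L1[1] = 1
L2[1][3] = 68
paddr = 68 * 8 + 7 = 551

Answer: 551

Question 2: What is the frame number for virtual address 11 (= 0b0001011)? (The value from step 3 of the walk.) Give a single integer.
vaddr = 11: l1_idx=0, l2_idx=1
L1[0] = 0; L2[0][1] = 13

Answer: 13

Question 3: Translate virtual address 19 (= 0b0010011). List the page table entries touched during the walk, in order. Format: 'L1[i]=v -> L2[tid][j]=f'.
Answer: L1[0]=0 -> L2[0][2]=24

Derivation:
vaddr = 19 = 0b0010011
Split: l1_idx=0, l2_idx=2, offset=3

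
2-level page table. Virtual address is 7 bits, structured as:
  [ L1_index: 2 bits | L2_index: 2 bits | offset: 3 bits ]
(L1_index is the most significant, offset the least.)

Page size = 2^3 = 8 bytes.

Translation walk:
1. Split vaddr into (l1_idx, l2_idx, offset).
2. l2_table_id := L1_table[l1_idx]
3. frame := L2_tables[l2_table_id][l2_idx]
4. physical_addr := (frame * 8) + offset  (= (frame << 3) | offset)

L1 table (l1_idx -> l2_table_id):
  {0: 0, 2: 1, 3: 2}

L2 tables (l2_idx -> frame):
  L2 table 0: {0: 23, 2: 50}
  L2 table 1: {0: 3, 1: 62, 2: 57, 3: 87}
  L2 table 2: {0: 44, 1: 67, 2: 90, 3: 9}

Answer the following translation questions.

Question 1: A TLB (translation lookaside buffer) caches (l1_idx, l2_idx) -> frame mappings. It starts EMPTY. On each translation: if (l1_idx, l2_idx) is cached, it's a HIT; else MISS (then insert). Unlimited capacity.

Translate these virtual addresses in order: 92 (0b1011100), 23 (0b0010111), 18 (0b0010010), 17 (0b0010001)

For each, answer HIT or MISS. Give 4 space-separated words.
vaddr=92: (2,3) not in TLB -> MISS, insert
vaddr=23: (0,2) not in TLB -> MISS, insert
vaddr=18: (0,2) in TLB -> HIT
vaddr=17: (0,2) in TLB -> HIT

Answer: MISS MISS HIT HIT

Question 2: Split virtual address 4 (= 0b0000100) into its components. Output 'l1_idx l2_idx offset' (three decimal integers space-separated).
vaddr = 4 = 0b0000100
  top 2 bits -> l1_idx = 0
  next 2 bits -> l2_idx = 0
  bottom 3 bits -> offset = 4

Answer: 0 0 4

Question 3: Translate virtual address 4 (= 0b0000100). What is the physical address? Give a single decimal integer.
Answer: 188

Derivation:
vaddr = 4 = 0b0000100
Split: l1_idx=0, l2_idx=0, offset=4
L1[0] = 0
L2[0][0] = 23
paddr = 23 * 8 + 4 = 188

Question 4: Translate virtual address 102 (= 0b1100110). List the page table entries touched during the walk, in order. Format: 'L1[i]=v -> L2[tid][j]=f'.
Answer: L1[3]=2 -> L2[2][0]=44

Derivation:
vaddr = 102 = 0b1100110
Split: l1_idx=3, l2_idx=0, offset=6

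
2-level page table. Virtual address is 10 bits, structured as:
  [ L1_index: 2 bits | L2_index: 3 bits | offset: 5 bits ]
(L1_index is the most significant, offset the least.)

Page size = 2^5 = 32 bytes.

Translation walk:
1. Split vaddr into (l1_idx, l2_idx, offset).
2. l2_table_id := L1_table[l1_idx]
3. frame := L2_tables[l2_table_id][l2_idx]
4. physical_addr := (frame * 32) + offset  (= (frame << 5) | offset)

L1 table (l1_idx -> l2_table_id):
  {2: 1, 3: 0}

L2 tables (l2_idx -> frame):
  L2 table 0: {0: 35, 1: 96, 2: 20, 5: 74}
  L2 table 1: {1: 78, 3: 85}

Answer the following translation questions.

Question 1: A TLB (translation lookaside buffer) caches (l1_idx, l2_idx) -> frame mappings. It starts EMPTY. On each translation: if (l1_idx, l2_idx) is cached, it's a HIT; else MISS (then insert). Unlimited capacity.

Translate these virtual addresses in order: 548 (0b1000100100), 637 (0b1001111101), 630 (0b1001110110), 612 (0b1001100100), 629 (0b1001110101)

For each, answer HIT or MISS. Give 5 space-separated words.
vaddr=548: (2,1) not in TLB -> MISS, insert
vaddr=637: (2,3) not in TLB -> MISS, insert
vaddr=630: (2,3) in TLB -> HIT
vaddr=612: (2,3) in TLB -> HIT
vaddr=629: (2,3) in TLB -> HIT

Answer: MISS MISS HIT HIT HIT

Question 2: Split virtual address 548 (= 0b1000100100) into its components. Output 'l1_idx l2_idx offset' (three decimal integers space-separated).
vaddr = 548 = 0b1000100100
  top 2 bits -> l1_idx = 2
  next 3 bits -> l2_idx = 1
  bottom 5 bits -> offset = 4

Answer: 2 1 4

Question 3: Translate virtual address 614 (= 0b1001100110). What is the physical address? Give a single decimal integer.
Answer: 2726

Derivation:
vaddr = 614 = 0b1001100110
Split: l1_idx=2, l2_idx=3, offset=6
L1[2] = 1
L2[1][3] = 85
paddr = 85 * 32 + 6 = 2726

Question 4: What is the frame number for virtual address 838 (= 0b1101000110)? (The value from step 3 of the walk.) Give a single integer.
Answer: 20

Derivation:
vaddr = 838: l1_idx=3, l2_idx=2
L1[3] = 0; L2[0][2] = 20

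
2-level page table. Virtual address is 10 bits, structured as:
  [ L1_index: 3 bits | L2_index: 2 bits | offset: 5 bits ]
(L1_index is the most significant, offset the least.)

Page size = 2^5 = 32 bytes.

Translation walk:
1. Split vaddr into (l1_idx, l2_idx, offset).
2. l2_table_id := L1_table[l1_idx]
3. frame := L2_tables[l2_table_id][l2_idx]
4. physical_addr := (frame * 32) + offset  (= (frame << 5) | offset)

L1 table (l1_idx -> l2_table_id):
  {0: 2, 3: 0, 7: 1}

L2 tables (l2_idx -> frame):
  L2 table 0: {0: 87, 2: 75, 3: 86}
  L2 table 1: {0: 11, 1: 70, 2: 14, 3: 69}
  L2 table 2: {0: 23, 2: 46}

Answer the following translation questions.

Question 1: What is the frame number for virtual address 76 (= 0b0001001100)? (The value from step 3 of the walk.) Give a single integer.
Answer: 46

Derivation:
vaddr = 76: l1_idx=0, l2_idx=2
L1[0] = 2; L2[2][2] = 46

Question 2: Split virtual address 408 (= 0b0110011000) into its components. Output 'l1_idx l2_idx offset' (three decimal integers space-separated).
vaddr = 408 = 0b0110011000
  top 3 bits -> l1_idx = 3
  next 2 bits -> l2_idx = 0
  bottom 5 bits -> offset = 24

Answer: 3 0 24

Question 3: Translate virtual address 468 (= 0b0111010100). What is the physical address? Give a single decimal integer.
Answer: 2420

Derivation:
vaddr = 468 = 0b0111010100
Split: l1_idx=3, l2_idx=2, offset=20
L1[3] = 0
L2[0][2] = 75
paddr = 75 * 32 + 20 = 2420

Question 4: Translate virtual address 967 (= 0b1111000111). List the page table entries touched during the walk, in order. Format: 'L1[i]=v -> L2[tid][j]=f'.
vaddr = 967 = 0b1111000111
Split: l1_idx=7, l2_idx=2, offset=7

Answer: L1[7]=1 -> L2[1][2]=14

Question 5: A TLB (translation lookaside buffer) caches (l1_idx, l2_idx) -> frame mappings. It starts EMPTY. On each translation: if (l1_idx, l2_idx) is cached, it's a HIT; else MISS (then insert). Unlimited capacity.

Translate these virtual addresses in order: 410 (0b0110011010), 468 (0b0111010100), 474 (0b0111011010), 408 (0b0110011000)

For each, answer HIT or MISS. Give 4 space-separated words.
Answer: MISS MISS HIT HIT

Derivation:
vaddr=410: (3,0) not in TLB -> MISS, insert
vaddr=468: (3,2) not in TLB -> MISS, insert
vaddr=474: (3,2) in TLB -> HIT
vaddr=408: (3,0) in TLB -> HIT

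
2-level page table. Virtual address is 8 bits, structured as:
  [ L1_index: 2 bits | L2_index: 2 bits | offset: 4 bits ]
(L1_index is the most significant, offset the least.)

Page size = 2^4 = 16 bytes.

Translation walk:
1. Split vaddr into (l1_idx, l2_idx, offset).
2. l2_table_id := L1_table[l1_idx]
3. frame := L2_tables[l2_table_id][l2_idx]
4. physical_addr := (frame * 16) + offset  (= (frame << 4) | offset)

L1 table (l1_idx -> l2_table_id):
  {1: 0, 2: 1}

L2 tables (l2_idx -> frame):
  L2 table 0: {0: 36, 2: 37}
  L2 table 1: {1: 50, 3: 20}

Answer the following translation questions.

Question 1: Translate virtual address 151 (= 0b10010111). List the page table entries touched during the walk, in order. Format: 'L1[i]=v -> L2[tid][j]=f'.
Answer: L1[2]=1 -> L2[1][1]=50

Derivation:
vaddr = 151 = 0b10010111
Split: l1_idx=2, l2_idx=1, offset=7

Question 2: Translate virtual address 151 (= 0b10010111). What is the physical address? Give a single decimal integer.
Answer: 807

Derivation:
vaddr = 151 = 0b10010111
Split: l1_idx=2, l2_idx=1, offset=7
L1[2] = 1
L2[1][1] = 50
paddr = 50 * 16 + 7 = 807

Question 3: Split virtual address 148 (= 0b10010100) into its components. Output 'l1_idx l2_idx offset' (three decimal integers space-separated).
vaddr = 148 = 0b10010100
  top 2 bits -> l1_idx = 2
  next 2 bits -> l2_idx = 1
  bottom 4 bits -> offset = 4

Answer: 2 1 4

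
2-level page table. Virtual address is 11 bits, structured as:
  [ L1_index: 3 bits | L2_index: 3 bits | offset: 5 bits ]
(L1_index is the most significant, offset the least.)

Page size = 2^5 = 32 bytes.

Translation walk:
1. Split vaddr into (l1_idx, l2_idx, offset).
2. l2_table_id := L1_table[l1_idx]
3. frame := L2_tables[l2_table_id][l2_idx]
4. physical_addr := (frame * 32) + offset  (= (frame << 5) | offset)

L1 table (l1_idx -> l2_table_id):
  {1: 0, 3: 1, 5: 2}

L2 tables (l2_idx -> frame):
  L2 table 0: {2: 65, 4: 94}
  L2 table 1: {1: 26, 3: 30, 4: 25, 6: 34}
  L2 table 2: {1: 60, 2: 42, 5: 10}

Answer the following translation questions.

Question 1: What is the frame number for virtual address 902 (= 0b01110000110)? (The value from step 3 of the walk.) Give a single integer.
Answer: 25

Derivation:
vaddr = 902: l1_idx=3, l2_idx=4
L1[3] = 1; L2[1][4] = 25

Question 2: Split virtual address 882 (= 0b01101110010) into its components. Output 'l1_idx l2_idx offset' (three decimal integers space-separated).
Answer: 3 3 18

Derivation:
vaddr = 882 = 0b01101110010
  top 3 bits -> l1_idx = 3
  next 3 bits -> l2_idx = 3
  bottom 5 bits -> offset = 18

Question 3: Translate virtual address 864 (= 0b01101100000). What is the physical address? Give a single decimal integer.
vaddr = 864 = 0b01101100000
Split: l1_idx=3, l2_idx=3, offset=0
L1[3] = 1
L2[1][3] = 30
paddr = 30 * 32 + 0 = 960

Answer: 960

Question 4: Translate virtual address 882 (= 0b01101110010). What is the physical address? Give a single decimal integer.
Answer: 978

Derivation:
vaddr = 882 = 0b01101110010
Split: l1_idx=3, l2_idx=3, offset=18
L1[3] = 1
L2[1][3] = 30
paddr = 30 * 32 + 18 = 978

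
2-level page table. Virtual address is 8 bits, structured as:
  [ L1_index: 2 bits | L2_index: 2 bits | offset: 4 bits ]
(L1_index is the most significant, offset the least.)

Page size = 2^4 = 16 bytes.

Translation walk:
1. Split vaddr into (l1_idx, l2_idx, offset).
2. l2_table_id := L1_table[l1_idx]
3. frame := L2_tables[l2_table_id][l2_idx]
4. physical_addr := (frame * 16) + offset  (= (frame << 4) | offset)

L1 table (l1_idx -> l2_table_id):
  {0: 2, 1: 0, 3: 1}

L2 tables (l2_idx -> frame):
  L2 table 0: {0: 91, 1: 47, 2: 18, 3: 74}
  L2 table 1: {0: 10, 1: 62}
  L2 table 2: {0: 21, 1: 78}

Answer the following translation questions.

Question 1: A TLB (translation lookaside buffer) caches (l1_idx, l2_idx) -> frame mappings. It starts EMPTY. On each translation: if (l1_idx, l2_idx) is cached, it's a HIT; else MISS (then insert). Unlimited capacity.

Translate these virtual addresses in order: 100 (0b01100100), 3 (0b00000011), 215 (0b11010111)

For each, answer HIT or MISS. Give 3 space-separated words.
Answer: MISS MISS MISS

Derivation:
vaddr=100: (1,2) not in TLB -> MISS, insert
vaddr=3: (0,0) not in TLB -> MISS, insert
vaddr=215: (3,1) not in TLB -> MISS, insert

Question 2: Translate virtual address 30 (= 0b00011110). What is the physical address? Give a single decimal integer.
Answer: 1262

Derivation:
vaddr = 30 = 0b00011110
Split: l1_idx=0, l2_idx=1, offset=14
L1[0] = 2
L2[2][1] = 78
paddr = 78 * 16 + 14 = 1262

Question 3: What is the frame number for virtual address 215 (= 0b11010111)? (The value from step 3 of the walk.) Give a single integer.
Answer: 62

Derivation:
vaddr = 215: l1_idx=3, l2_idx=1
L1[3] = 1; L2[1][1] = 62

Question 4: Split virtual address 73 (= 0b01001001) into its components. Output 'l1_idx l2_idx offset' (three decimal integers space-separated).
vaddr = 73 = 0b01001001
  top 2 bits -> l1_idx = 1
  next 2 bits -> l2_idx = 0
  bottom 4 bits -> offset = 9

Answer: 1 0 9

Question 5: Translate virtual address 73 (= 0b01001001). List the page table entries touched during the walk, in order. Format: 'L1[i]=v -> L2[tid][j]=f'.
Answer: L1[1]=0 -> L2[0][0]=91

Derivation:
vaddr = 73 = 0b01001001
Split: l1_idx=1, l2_idx=0, offset=9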